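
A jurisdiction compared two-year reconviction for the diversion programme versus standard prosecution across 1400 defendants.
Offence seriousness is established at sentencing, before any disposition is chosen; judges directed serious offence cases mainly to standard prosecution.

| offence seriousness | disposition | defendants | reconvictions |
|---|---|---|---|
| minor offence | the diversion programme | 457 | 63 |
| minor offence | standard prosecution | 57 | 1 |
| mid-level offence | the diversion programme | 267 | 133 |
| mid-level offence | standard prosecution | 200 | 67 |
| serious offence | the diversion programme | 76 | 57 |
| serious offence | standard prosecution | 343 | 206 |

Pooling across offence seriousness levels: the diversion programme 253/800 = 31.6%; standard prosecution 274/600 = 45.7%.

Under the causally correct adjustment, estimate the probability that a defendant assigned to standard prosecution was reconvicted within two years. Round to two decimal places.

Within every offence seriousness level standard prosecution has the lower rate, yet pooled the diversion programme does — Simpson's reversal.
Nothing the disposition does changes offence seriousness; the imbalance is an allocation artefact. With offence seriousness also predicting the outcome, the pooled figure is confounded, and the within-stratum comparison is the causal one.
Standardising standard prosecution to the population offence seriousness mix: 0.367·1/57 + 0.334·67/200 + 0.299·206/343 = 0.298.

0.30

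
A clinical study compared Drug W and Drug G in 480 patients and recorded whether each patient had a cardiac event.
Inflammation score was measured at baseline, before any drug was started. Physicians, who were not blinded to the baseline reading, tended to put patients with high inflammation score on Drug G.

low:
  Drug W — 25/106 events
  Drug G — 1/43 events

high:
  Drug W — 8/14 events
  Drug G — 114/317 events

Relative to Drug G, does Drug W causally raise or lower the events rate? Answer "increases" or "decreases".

Within every inflammation score level Drug G has the lower rate, yet pooled Drug W does — Simpson's reversal.
Inflammation score satisfies the back-door criterion: it is not a descendant of the drug, and it blocks the spurious path from drug to outcome. Adjusting for it (i.e., using the within-inflammation score rates) gives the causal effect.
Within each level — low: 23.6% vs 2.3%; high: 57.1% vs 36.0% — Drug G is lower every time.

increases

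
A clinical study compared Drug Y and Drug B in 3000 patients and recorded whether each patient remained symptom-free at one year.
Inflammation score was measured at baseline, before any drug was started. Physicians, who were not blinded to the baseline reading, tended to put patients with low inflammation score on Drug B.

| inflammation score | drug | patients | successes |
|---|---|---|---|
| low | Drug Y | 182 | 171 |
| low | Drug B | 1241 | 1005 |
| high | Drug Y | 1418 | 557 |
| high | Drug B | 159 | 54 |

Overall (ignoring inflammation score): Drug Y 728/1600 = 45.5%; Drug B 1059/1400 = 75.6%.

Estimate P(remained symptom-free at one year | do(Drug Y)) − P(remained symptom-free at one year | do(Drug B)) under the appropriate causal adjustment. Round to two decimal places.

Inflammation score is set before the drug has any effect — it is not caused by the drug — and it independently drives the outcome. That makes it a confounder, so the causal comparison is within inflammation score levels.
Adjusting over the population distribution of inflammation score: 0.474·(0.940−0.810) + 0.526·(0.393−0.340) = +0.089.

+0.09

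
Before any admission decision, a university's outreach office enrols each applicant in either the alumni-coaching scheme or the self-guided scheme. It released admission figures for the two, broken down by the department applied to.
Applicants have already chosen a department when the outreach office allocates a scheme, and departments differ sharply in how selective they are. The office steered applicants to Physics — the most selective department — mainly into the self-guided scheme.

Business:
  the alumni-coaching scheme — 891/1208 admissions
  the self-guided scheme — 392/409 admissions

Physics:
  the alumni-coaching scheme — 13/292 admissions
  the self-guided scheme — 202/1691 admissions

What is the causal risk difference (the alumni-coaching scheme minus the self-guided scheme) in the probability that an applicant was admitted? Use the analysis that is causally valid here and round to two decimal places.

Department is set before the outreach scheme has any effect — it is not caused by the outreach scheme — and it independently drives the outcome. That makes it a confounder, so the causal comparison is within department levels.
Adjusting over the population distribution of department: 0.449·(0.738−0.958) + 0.551·(0.045−0.119) = -0.140.

-0.14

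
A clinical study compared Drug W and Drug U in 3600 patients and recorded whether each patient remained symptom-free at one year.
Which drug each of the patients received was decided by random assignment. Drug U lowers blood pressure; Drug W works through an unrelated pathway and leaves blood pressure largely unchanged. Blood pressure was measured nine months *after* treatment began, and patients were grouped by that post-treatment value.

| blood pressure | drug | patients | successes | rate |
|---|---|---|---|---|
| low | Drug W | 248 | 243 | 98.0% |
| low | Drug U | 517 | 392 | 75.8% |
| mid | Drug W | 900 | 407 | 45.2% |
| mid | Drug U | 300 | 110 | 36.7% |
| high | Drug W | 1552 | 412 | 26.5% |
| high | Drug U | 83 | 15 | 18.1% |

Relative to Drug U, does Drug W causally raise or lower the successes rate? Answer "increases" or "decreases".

Stratifying would compare drugs among patients the drugs themselves sorted into blood pressure groups — a form of selection on an intermediate. The unconditioned pooled rates give the total causal effect.
Pooled: Drug W 39.3% vs Drug U 57.4%; Drug U is higher overall.

decreases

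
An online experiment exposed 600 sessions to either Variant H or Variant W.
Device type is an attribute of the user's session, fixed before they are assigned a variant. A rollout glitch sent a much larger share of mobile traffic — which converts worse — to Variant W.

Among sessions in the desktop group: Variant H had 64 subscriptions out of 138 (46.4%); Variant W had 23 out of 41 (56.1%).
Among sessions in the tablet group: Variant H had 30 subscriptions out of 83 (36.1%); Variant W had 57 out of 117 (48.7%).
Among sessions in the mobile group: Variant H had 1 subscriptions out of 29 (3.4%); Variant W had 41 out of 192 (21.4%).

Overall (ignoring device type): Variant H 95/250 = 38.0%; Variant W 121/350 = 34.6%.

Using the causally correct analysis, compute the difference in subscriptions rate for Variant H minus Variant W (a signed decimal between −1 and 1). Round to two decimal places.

Here device type is a common cause — it drives both which variant a case falls under and the outcome. The crude comparison mixes populations; the stratum-specific rates are the causally relevant ones.
Adjusting over the population distribution of device type: 0.298·(0.464−0.561) + 0.333·(0.361−0.487) + 0.368·(0.034−0.214) = -0.137.

-0.14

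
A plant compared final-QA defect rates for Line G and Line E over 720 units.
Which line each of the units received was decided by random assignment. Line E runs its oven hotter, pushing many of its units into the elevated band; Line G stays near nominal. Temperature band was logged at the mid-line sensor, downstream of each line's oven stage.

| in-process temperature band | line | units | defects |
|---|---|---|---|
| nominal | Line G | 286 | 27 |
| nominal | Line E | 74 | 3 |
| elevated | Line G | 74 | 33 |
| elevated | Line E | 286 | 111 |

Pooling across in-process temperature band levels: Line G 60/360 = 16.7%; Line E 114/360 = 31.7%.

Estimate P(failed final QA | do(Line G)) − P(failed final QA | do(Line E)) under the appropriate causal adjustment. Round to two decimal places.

-0.15

The stratified and pooled comparisons disagree (Line E wins within each in-process temperature band; Line G wins overall), so the answer turns on the causal role of in-process temperature band.
In-process temperature band here is a post-treatment variable shaped by the line; conditioning on it would introduce bias rather than remove it. The overall comparison is the causal one.
The causal difference is the pooled difference: 0.167 − 0.317 = -0.150.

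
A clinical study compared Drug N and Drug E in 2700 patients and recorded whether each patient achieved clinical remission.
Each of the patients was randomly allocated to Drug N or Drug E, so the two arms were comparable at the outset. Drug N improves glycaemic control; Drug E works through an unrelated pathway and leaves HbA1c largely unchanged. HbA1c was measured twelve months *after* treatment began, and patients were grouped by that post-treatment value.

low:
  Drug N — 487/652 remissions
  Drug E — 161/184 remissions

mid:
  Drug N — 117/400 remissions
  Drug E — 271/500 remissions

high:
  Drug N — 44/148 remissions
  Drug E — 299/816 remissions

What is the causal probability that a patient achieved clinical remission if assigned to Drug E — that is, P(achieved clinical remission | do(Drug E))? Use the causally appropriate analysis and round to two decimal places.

Stratifying would compare drugs among patients the drugs themselves sorted into HbA1c groups — a form of selection on an intermediate. The unconditioned pooled rates give the total causal effect.
So P(outcome | do(Drug E)) is just the pooled rate for Drug E: 731/1500 = 0.487.

0.49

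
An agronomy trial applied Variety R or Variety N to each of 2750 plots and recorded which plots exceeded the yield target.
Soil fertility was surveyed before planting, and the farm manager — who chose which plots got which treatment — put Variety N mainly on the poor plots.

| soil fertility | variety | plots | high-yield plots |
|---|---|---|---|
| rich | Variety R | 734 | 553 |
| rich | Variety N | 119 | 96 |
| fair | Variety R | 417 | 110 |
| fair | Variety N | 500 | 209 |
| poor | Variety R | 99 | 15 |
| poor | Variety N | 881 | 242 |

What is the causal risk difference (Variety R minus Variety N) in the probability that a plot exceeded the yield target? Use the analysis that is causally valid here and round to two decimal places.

-0.11

Variety N is higher inside every soil fertility stratum but Variety R is higher in aggregate. Whether to stratify depends on how soil fertility relates to the variety.
Soil fertility satisfies the back-door criterion: it is not a descendant of the variety, and it blocks the spurious path from variety to outcome. Adjusting for it (i.e., using the within-soil fertility rates) gives the causal effect.
Adjusting over the population distribution of soil fertility: 0.310·(0.753−0.807) + 0.333·(0.264−0.418) + 0.356·(0.152−0.275) = -0.112.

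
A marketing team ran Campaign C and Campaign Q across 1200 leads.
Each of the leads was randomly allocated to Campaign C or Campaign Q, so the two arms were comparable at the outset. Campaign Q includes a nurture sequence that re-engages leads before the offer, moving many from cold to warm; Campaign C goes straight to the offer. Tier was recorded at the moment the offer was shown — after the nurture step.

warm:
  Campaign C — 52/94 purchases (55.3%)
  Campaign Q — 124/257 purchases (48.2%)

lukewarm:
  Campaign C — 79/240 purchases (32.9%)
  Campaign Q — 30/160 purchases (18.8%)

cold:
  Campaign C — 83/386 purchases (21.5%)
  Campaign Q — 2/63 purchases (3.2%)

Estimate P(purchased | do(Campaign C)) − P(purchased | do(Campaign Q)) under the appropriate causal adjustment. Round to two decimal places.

Stratifying would compare campaigns among leads the campaigns themselves sorted into engagement tier groups — a form of selection on an intermediate. The unconditioned pooled rates give the total causal effect.
The causal difference is the pooled difference: 0.297 − 0.325 = -0.028.

-0.03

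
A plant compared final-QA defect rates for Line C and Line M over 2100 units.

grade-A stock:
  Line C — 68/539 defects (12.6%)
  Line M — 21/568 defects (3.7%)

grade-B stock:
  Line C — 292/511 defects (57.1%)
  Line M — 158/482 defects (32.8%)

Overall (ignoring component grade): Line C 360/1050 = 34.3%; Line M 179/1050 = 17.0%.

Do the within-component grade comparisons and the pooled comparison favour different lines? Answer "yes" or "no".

no

Within each component grade level (grade-A stock 12.6% vs 3.7%; grade-B stock 57.1% vs 32.8%), Line M has the lower rate every time. Pooled: 34.3% vs 17.0% — Line M has the lower rate overall. They agree.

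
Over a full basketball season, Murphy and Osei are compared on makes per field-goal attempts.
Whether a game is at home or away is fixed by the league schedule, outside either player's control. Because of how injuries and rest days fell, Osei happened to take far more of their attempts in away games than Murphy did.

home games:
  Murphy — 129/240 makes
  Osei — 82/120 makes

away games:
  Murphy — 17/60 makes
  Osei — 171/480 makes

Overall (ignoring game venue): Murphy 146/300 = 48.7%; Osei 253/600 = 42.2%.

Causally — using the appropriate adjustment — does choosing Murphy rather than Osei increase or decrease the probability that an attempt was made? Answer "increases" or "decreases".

Here game venue is a common cause — it drives both which player a case falls under and the outcome. The crude comparison mixes populations; the stratum-specific rates are the causally relevant ones.
Within each level — home games: 53.8% vs 68.3%; away games: 28.3% vs 35.6% — Osei is higher every time.

decreases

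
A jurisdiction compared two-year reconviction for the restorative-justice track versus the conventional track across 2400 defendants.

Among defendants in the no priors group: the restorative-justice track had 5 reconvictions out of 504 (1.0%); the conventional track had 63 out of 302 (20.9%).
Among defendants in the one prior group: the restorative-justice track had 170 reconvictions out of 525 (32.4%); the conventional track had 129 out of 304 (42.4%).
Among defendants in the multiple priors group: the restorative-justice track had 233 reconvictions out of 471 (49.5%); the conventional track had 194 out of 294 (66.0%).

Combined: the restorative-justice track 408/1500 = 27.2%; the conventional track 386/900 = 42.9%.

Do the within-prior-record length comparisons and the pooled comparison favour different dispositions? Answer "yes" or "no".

Within each prior-record length level (no priors 1.0% vs 20.9%; one prior 32.4% vs 42.4%; multiple priors 49.5% vs 66.0%), the restorative-justice track has the lower rate every time. Pooled: 27.2% vs 42.9% — the restorative-justice track has the lower rate overall. They agree.

no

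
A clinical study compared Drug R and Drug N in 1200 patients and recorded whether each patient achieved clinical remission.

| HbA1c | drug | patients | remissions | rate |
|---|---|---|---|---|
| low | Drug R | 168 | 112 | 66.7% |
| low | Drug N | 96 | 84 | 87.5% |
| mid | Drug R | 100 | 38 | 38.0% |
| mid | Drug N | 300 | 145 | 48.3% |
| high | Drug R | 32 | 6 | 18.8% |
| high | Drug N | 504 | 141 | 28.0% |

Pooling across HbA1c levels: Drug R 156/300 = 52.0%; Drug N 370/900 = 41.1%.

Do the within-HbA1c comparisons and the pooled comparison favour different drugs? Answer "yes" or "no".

yes

Within each HbA1c level (low 66.7% vs 87.5%; mid 38.0% vs 48.3%; high 18.8% vs 28.0%), Drug N has the higher rate every time. Pooled: 52.0% vs 41.1% — Drug R has the higher rate overall. The two comparisons disagree.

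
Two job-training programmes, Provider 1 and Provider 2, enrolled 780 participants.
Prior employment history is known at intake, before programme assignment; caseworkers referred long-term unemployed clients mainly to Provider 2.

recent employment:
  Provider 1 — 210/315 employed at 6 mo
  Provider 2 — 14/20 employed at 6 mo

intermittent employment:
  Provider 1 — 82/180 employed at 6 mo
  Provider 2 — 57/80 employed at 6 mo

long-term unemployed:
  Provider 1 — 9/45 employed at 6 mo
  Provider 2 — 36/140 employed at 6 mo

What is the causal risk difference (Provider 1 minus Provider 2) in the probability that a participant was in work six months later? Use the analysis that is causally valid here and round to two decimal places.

-0.11

The imbalance in prior employment history arose from how participants were allocated, not from anything the programme did; and prior employment history independently affects the outcome. The pooled gap is confounded — condition on prior employment history.
Adjusting over the population distribution of prior employment history: 0.429·(0.667−0.700) + 0.333·(0.456−0.713) + 0.237·(0.200−0.257) = -0.114.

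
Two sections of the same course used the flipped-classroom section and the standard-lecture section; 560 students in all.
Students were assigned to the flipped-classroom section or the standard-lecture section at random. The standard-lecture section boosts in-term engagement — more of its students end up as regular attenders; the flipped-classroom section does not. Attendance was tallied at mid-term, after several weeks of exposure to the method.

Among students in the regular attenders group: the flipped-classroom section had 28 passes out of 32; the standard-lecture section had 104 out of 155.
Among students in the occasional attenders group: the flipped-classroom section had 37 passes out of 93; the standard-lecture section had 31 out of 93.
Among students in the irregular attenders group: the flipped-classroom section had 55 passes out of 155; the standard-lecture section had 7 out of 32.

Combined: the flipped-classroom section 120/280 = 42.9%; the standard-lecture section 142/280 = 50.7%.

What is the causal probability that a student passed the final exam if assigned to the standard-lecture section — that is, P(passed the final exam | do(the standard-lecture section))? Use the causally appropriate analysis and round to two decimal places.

Stratifying would compare teaching methods among students the teaching methods themselves sorted into mid-term attendance groups — a form of selection on an intermediate. The unconditioned pooled rates give the total causal effect.
So P(outcome | do(the standard-lecture section)) is just the pooled rate for the standard-lecture section: 142/280 = 0.507.

0.51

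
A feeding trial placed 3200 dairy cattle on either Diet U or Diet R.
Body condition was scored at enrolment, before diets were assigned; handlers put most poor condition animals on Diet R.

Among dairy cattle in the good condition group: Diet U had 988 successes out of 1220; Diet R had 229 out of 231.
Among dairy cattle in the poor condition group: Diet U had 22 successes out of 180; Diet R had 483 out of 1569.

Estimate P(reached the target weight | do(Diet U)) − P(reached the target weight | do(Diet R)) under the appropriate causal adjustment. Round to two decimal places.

-0.18

The stratified and pooled comparisons disagree (Diet R wins within each starting body condition; Diet U wins overall), so the answer turns on the causal role of starting body condition.
Nothing the diet does changes starting body condition; the imbalance is an allocation artefact. With starting body condition also predicting the outcome, the pooled figure is confounded, and the within-stratum comparison is the causal one.
Adjusting over the population distribution of starting body condition: 0.453·(0.810−0.991) + 0.547·(0.122−0.308) = -0.184.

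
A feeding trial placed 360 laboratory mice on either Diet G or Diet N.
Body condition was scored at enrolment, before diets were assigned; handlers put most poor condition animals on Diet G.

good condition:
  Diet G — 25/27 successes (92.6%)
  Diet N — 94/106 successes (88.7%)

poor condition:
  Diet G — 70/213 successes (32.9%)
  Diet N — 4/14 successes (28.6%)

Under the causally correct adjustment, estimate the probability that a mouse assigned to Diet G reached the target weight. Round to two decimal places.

The imbalance in starting body condition arose from how laboratory mice were allocated, not from anything the diet did; and starting body condition independently affects the outcome. The pooled gap is confounded — condition on starting body condition.
Standardising Diet G to the population starting body condition mix: 0.369·25/27 + 0.631·70/213 = 0.549.

0.55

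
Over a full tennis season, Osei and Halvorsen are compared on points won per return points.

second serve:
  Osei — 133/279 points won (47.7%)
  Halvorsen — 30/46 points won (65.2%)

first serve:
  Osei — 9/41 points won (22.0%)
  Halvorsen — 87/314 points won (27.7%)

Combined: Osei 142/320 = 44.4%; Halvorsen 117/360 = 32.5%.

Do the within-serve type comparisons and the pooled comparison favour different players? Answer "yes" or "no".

Within each serve type level (second serve 47.7% vs 65.2%; first serve 22.0% vs 27.7%), Halvorsen has the higher rate every time. Pooled: 44.4% vs 32.5% — Osei has the higher rate overall. The two comparisons disagree.

yes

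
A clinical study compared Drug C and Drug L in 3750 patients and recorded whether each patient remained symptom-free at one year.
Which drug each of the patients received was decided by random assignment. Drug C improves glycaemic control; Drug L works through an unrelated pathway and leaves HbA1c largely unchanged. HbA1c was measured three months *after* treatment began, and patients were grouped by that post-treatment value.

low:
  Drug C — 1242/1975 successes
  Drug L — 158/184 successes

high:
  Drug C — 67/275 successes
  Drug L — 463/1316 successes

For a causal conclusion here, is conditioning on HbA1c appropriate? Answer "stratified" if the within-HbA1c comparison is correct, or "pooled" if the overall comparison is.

The stratified and pooled comparisons disagree (Drug L wins within each HbA1c; Drug C wins overall), so the answer turns on the causal role of HbA1c.
The distribution of HbA1c is itself part of what the drug does — it is an intermediate outcome. Holding it fixed would remove that part of the effect; the total effect is the pooled difference.
Pooled: Drug C 58.2% vs Drug L 41.4%; Drug C is higher overall.

pooled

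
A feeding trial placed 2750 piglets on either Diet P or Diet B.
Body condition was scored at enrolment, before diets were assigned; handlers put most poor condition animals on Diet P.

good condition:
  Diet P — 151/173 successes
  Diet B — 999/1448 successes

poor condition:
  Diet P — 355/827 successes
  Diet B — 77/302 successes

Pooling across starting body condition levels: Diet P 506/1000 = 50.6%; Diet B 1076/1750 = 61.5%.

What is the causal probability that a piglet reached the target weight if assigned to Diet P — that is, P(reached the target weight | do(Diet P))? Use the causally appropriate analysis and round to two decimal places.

0.69

Starting body condition is set before the diet has any effect — it is not caused by the diet — and it independently drives the outcome. That makes it a confounder, so the causal comparison is within starting body condition levels.
Standardising Diet P to the population starting body condition mix: 0.589·151/173 + 0.411·355/827 = 0.691.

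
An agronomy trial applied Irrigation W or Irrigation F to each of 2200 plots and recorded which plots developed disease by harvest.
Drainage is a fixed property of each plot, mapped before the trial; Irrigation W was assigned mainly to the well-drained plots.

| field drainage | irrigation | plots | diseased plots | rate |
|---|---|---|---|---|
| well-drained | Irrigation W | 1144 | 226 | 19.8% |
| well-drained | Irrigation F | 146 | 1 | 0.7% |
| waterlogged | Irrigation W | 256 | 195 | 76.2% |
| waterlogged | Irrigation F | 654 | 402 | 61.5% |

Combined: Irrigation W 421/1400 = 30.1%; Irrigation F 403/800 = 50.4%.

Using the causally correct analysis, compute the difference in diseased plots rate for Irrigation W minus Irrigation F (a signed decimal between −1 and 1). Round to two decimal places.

Since field drainage is a pre-existing factor (not a product of the irrigation) and it affects the outcome on its own, it is a confounder. The stratified rates, not the pooled rate, identify the causal effect.
Adjusting over the population distribution of field drainage: 0.586·(0.198−0.007) + 0.414·(0.762−0.615) = +0.173.

+0.17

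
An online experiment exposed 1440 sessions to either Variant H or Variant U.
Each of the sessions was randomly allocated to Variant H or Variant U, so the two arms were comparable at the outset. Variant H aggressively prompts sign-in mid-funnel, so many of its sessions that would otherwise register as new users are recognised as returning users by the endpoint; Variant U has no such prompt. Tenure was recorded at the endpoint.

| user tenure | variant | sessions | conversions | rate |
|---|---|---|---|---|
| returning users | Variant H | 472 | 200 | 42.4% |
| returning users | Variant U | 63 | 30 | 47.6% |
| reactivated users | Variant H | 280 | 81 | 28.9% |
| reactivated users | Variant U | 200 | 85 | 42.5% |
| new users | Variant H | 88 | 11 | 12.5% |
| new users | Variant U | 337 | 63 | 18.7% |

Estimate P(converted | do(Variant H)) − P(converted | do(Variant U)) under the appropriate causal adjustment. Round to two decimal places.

The user tenure-specific comparison favours Variant U throughout, but the pooled figures favour Variant H. The question is whether to condition on user tenure.
Because the variant influences user tenure, user tenure is a post-treatment mediator, not a confounder. Stratifying on it would bias the estimate; the causal effect is the crude pooled difference.
The causal difference is the pooled difference: 0.348 − 0.297 = +0.051.

+0.05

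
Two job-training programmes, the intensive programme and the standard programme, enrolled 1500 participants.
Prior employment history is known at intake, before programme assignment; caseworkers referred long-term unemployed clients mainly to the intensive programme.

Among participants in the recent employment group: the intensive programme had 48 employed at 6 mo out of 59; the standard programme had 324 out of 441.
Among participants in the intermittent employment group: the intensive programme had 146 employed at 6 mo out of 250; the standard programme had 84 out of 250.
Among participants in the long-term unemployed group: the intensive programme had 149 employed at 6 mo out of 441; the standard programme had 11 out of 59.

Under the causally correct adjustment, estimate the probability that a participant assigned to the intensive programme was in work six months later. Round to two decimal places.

0.58

Nothing the programme does changes prior employment history; the imbalance is an allocation artefact. With prior employment history also predicting the outcome, the pooled figure is confounded, and the within-stratum comparison is the causal one.
Standardising the intensive programme to the population prior employment history mix: 0.333·48/59 + 0.333·146/250 + 0.333·149/441 = 0.578.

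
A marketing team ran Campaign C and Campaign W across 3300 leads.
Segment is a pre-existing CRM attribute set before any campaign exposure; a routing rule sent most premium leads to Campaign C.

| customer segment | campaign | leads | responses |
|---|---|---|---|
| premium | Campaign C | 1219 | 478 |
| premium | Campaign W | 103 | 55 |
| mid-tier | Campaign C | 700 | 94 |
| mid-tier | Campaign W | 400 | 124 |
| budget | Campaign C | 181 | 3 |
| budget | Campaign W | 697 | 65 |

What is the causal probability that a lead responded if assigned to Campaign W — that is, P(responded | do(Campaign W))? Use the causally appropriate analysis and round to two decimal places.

Customer segment differs across campaigns for reasons unrelated to any effect of the campaign itself, and it separately predicts the outcome — a classic confounder. We must compare within customer segment levels.
Standardising Campaign W to the population customer segment mix: 0.401·55/103 + 0.333·124/400 + 0.266·65/697 = 0.342.

0.34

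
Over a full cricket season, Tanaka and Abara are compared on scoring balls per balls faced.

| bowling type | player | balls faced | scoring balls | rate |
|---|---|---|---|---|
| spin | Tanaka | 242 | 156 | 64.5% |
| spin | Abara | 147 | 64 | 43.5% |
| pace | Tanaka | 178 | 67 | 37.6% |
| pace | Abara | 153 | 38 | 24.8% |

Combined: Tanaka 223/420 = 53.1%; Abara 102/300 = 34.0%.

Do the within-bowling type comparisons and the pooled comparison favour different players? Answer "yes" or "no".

no

Within each bowling type level (spin 64.5% vs 43.5%; pace 37.6% vs 24.8%), Tanaka has the higher rate every time. Pooled: 53.1% vs 34.0% — Tanaka has the higher rate overall. They agree.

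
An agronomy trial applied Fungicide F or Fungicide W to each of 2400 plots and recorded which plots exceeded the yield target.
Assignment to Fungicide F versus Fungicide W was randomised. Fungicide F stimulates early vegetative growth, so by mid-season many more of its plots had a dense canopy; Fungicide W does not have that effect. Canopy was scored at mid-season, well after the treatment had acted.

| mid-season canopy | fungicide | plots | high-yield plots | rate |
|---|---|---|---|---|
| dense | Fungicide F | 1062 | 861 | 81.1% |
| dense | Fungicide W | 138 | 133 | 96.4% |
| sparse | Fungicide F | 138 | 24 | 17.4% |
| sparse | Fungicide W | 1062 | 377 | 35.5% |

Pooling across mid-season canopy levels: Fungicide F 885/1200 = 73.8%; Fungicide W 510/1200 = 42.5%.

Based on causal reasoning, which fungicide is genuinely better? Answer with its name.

Fungicide F

Stratifying would compare fungicides among plots the fungicides themselves sorted into mid-season canopy groups — a form of selection on an intermediate. The unconditioned pooled rates give the total causal effect.
Pooled: Fungicide F 73.8% vs Fungicide W 42.5%; Fungicide F is higher overall.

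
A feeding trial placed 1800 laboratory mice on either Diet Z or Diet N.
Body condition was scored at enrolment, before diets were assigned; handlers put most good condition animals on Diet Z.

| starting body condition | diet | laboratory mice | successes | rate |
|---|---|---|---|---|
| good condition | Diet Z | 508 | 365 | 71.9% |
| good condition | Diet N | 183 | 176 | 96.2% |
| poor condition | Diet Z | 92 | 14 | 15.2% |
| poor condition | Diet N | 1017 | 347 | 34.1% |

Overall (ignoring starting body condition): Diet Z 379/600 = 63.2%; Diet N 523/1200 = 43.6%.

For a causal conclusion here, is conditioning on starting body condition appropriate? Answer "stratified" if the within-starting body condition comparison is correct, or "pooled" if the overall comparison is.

Within every starting body condition level Diet N has the higher rate, yet pooled Diet Z does — Simpson's reversal.
Here starting body condition is a common cause — it drives both which diet a case falls under and the outcome. The crude comparison mixes populations; the stratum-specific rates are the causally relevant ones.
Within each level — good condition: 71.9% vs 96.2%; poor condition: 15.2% vs 34.1% — Diet N is higher every time.

stratified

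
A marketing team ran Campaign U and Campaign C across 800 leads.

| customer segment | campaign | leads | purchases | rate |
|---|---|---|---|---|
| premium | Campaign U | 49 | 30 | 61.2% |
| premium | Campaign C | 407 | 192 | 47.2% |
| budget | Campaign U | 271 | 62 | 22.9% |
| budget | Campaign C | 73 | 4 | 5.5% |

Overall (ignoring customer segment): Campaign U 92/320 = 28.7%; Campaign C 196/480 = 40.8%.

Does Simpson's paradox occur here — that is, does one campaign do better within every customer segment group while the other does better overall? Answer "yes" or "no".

yes

Within each customer segment level (premium 61.2% vs 47.2%; budget 22.9% vs 5.5%), Campaign U has the higher rate every time. Pooled: 28.7% vs 40.8% — Campaign C has the higher rate overall. The two comparisons disagree.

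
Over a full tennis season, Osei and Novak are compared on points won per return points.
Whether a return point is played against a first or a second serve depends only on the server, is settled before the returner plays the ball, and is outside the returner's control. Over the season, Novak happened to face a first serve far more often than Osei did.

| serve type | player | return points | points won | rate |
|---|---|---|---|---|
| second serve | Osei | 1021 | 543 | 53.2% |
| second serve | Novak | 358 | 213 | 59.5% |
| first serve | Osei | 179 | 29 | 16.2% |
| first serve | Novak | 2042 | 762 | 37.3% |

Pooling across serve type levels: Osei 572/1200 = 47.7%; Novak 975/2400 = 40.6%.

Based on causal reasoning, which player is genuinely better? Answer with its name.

Within every serve type level Novak has the higher rate, yet pooled Osei does — Simpson's reversal.
Since serve type is a pre-existing factor (not a product of the player) and it affects the outcome on its own, it is a confounder. The stratified rates, not the pooled rate, identify the causal effect.
Within each level — second serve: 53.2% vs 59.5%; first serve: 16.2% vs 37.3% — Novak is higher every time.

Novak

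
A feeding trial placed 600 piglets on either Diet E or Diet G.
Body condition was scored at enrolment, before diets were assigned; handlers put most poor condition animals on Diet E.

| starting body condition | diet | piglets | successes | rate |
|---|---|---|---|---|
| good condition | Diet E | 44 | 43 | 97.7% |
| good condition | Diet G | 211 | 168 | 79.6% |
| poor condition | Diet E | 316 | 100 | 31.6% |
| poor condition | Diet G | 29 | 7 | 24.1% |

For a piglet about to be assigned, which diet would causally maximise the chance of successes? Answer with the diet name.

Diet E

Since starting body condition is a pre-existing factor (not a product of the diet) and it affects the outcome on its own, it is a confounder. The stratified rates, not the pooled rate, identify the causal effect.
Within each level — good condition: 97.7% vs 79.6%; poor condition: 31.6% vs 24.1% — Diet E is higher every time.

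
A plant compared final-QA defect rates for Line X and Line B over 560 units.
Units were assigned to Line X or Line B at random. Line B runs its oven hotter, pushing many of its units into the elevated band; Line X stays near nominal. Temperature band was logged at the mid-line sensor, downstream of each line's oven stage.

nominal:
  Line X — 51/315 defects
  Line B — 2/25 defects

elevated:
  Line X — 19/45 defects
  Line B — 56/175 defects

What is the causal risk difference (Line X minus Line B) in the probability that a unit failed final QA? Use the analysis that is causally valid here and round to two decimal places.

-0.10

Line B is lower inside every in-process temperature band stratum but Line X is lower in aggregate. Whether to stratify depends on how in-process temperature band relates to the line.
In-process temperature band lies on the pathway line → in-process temperature band → outcome, so adjusting for it blocks the indirect effect. For the total causal effect of line, use the unadjusted pooled rates.
The causal difference is the pooled difference: 0.194 − 0.290 = -0.096.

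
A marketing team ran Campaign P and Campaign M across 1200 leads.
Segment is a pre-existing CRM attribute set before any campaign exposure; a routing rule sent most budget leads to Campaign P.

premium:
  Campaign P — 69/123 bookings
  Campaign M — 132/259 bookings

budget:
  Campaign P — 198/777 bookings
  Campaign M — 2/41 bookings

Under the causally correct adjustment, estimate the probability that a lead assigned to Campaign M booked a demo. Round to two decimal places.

Nothing the campaign does changes customer segment; the imbalance is an allocation artefact. With customer segment also predicting the outcome, the pooled figure is confounded, and the within-stratum comparison is the causal one.
Standardising Campaign M to the population customer segment mix: 0.318·132/259 + 0.682·2/41 = 0.195.

0.20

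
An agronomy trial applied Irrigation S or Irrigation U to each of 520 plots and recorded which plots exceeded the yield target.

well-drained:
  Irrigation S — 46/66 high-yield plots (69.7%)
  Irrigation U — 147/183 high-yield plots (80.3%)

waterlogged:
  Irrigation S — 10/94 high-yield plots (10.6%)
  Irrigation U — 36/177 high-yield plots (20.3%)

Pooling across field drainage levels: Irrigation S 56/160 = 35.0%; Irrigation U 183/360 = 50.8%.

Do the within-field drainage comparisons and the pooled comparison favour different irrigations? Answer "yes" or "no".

no

Within each field drainage level (well-drained 69.7% vs 80.3%; waterlogged 10.6% vs 20.3%), Irrigation U has the higher rate every time. Pooled: 35.0% vs 50.8% — Irrigation U has the higher rate overall. They agree.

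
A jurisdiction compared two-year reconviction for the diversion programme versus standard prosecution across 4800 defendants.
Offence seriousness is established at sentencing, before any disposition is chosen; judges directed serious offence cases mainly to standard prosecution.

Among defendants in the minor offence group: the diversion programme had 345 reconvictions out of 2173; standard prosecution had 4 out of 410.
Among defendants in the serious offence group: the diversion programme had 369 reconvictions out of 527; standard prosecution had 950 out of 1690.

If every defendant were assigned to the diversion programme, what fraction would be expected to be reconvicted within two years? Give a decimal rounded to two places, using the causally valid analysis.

0.41

standard prosecution is lower inside every offence seriousness stratum but the diversion programme is lower in aggregate. Whether to stratify depends on how offence seriousness relates to the disposition.
Since offence seriousness is a pre-existing factor (not a product of the disposition) and it affects the outcome on its own, it is a confounder. The stratified rates, not the pooled rate, identify the causal effect.
Standardising the diversion programme to the population offence seriousness mix: 0.538·345/2173 + 0.462·369/527 = 0.409.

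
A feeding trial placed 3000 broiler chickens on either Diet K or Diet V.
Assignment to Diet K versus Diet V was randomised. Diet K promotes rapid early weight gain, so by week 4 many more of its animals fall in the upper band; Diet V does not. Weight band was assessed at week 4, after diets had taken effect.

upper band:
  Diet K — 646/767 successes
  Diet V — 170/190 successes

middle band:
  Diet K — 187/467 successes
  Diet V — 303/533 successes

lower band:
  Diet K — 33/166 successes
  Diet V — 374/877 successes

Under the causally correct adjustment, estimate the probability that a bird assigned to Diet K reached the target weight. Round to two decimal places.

0.62

The distribution of week-4 weight band is itself part of what the diet does — it is an intermediate outcome. Holding it fixed would remove that part of the effect; the total effect is the pooled difference.
So P(outcome | do(Diet K)) is just the pooled rate for Diet K: 866/1400 = 0.619.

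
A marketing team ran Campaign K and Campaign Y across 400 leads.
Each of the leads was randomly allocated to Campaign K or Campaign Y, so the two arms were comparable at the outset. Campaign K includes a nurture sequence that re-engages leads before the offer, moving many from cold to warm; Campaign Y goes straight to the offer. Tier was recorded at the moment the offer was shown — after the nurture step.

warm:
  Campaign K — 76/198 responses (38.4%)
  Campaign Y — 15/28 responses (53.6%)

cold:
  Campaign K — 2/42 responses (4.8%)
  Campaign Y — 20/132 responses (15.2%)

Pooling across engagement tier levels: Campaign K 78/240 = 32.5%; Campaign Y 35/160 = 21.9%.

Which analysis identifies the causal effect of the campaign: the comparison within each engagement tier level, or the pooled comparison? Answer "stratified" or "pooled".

pooled

The engagement tier-specific comparison favours Campaign Y throughout, but the pooled figures favour Campaign K. The question is whether to condition on engagement tier.
Engagement tier is downstream of the campaign. One should not condition on a consequence of treatment, so the overall rates are the right comparison.
Pooled: Campaign K 32.5% vs Campaign Y 21.9%; Campaign K is higher overall.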